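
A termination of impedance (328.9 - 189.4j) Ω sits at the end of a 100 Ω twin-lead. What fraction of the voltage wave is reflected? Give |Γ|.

|Γ| ≈ 0.634

Γ = (Z_L − Z_0)/(Z_L + Z_0) = (228.9 − j189.4)/(428.9 − j189.4)
|Γ| = 297/469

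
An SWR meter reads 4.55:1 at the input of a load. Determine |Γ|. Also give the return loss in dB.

|Γ| = (S − 1)/(S + 1) = (4.55 − 1)/(4.55 + 1) = 3.55/5.55
RL = −20·log₁₀|Γ| = −20·log₁₀(0.64)

|Γ| ≈ 0.64; return loss ≈ 3.88 dB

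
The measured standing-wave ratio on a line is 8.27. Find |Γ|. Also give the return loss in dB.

|Γ| = (S − 1)/(S + 1) = (8.27 − 1)/(8.27 + 1) = 7.27/9.27
RL = −20·log₁₀|Γ| = −20·log₁₀(0.784)

|Γ| ≈ 0.784; return loss ≈ 2.11 dB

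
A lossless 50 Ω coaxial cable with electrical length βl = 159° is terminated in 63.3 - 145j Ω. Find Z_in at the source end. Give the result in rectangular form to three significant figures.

tan(βl) = tan(159°) = -0.384
Z_in = Z_0·(Z_L + jZ_0·tanβl)/(Z_0 + jZ_L·tanβl)
     = 50·(63.3 − j164)/(-5.66 − j24.3)

Z_in ≈ 292 + j198 Ω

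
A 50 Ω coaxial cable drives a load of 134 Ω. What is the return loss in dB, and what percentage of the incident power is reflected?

Γ = (134 − 50)/(134 + 50) = 0.457
RL = −20·log₁₀(0.457) = 6.81 dB
P_refl/P_inc = |Γ|² = 0.208

RL ≈ 6.81 dB; 20.8% of incident power reflected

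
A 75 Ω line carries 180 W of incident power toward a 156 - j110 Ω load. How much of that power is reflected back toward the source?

|Γ| = |(81 − j110)/(231 − j110)| = 0.534
|Γ|² = 0.285
P_refl = |Γ|²·P_inc = 51.3 W, P_del = (1 − |Γ|²)·P_inc = 129 W

P_reflected ≈ 51.3 W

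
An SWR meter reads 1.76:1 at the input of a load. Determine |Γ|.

|Γ| ≈ 0.275

|Γ| = (S − 1)/(S + 1) = (1.76 − 1)/(1.76 + 1) = 0.76/2.76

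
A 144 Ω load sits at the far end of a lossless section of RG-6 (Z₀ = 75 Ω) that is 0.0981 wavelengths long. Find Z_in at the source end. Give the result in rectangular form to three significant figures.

βl = 2π × 0.0981 = 35.3°
tan(βl) = tan(35.3°) = 0.708
Z_in = Z_0·(Z_L + jZ_0·tanβl)/(Z_0 + jZ_L·tanβl)
     = 75·(144 + j53.1)/(75 + j102)

Z_in ≈ 75.9 − j50.1 Ω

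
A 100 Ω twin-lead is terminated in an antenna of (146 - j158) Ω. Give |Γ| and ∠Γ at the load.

Γ ≈ 0.563 ∠ -41.1°

Γ = (Z_L − Z_0)/(Z_L + Z_0) = (46 − j158)/(246 − j158)
|Γ| = 165/292 = 0.563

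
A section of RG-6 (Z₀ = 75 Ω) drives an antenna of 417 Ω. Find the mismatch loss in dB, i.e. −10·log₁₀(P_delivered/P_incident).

mismatch loss ≈ 2.87 dB

Γ = (417 − 75)/(417 + 75) = 0.695
|Γ|² = 0.483, so P_del/P_inc = 1 − |Γ|² = 0.517
ML = −10·log₁₀(1 − |Γ|²)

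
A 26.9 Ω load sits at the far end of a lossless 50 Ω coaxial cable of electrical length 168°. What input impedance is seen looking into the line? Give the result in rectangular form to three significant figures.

tan(βl) = tan(168°) = -0.213
Z_in = Z_0·(Z_L + jZ_0·tanβl)/(Z_0 + jZ_L·tanβl)
     = 50·(26.9 − j10.6)/(50 − j5.72)

Z_in ≈ 27.8 − j7.45 Ω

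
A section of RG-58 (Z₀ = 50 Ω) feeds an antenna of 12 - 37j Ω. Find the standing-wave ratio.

VSWR ≈ 6.54

Γ = (Z_L − Z_0)/(Z_L + Z_0) = (-38 − j37)/(62 − j37)
|Γ| = 53/72.2 = 0.735
VSWR = (1 + |Γ|)/(1 − |Γ|) = 1.73/0.265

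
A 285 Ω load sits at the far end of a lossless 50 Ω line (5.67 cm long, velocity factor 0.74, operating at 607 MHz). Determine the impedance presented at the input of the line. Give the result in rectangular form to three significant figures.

λ = v/f = 0.74·c / 607 MHz = 0.366 m
βl = 2π·l/λ = 2π × 0.155 = 55.8°
tan(βl) = tan(55.8°) = 1.47
Z_in = Z_0·(Z_L + jZ_0·tanβl)/(Z_0 + jZ_L·tanβl)
     = 50·(285 + j73.6)/(50 + j420)

Z_in ≈ 12.6 − j32.5 Ω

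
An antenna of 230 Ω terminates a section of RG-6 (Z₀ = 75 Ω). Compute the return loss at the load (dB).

Γ = (230 − 75)/(230 + 75) = 0.508
RL = −20·log₁₀|Γ| = −20·log₁₀(0.508)

RL ≈ 5.88 dB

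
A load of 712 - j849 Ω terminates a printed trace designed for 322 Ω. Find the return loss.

RL ≈ 3.12 dB

Γ = (390 − j849)/(1034 − j849), |Γ| = 0.698
RL = −20·log₁₀|Γ| = −20·log₁₀(0.698)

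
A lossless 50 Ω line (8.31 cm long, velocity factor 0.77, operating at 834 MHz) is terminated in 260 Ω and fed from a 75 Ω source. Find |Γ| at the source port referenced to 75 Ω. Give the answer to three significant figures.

λ = v/f = 0.77·c / 834 MHz = 0.277 m
βl = 2π·l/λ = 2π × 0.3 = 108°
tan(βl) = -3.08
Z_in = Z_0·(Z_L + jZ_0·tanβl)/(Z_0 + jZ_L·tanβl) = 10.6 + j15.6 Ω
Γ_s = (Z_in − Z_s)/(Z_in + Z_s) = (-64.4 + j15.6)/(85.6 + j15.6), |Γ_s| = 0.762

|Γ| ≈ 0.762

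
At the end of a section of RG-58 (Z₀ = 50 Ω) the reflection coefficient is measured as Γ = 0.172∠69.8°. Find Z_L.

Z_L = Z_0·(1 + Γ)/(1 − Γ) = 50·(1.06 + j0.161)/(0.941 − j0.161)

Z_L ≈ 53.3 + j17.7 Ω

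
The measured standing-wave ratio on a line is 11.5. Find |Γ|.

|Γ| = (S − 1)/(S + 1) = (11.5 − 1)/(11.5 + 1) = 10.5/12.5

|Γ| ≈ 0.84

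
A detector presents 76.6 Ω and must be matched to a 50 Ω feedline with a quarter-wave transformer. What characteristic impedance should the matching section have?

Z_qwt = √(Z_0·R_L) = √(50 × 76.6) = √3830

Z_qwt ≈ 61.9 Ω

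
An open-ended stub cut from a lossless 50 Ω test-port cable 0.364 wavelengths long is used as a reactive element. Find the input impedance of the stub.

βl = 2π × 0.364 = 131°
tan(βl) = -1.15
For an open-ended stub, Z_in = −jZ_0·cot(βl) = −jZ_0/tan(βl)

Z_in ≈ +j43.5 Ω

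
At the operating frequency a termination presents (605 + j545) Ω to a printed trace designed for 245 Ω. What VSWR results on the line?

VSWR ≈ 4.66

Γ = (Z_L − Z_0)/(Z_L + Z_0) = (360 + j545)/(850 + j545)
|Γ| = 653/1010 = 0.647
VSWR = (1 + |Γ|)/(1 − |Γ|) = 1.65/0.353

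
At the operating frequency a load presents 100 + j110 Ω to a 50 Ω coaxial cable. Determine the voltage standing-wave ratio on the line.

VSWR ≈ 4.71

Γ = (Z_L − Z_0)/(Z_L + Z_0) = (50 + j110)/(150 + j110)
|Γ| = 121/186 = 0.65
VSWR = (1 + |Γ|)/(1 − |Γ|) = 1.65/0.35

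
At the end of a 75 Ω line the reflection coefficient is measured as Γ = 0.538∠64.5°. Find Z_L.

Z_L = Z_0·(1 + Γ)/(1 − Γ) = 75·(1.23 + j0.486)/(0.768 − j0.486)

Z_L ≈ 64.5 + j88.2 Ω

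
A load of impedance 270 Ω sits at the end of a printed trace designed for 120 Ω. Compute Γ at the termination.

Γ = (Z_L − Z_0)/(Z_L + Z_0) = (270 − 120)/(270 + 120) = 150/390

Γ = 0.385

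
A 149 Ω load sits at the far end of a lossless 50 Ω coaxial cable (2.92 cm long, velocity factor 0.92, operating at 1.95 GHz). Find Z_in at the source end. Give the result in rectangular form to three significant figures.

λ = v/f = 0.92·c / 1.95 GHz = 0.142 m
βl = 2π·l/λ = 2π × 0.206 = 74.3°
tan(βl) = tan(74.3°) = 3.55
Z_in = Z_0·(Z_L + jZ_0·tanβl)/(Z_0 + jZ_L·tanβl)
     = 50·(149 + j178)/(50 + j529)

Z_in ≈ 17.9 − j12.4 Ω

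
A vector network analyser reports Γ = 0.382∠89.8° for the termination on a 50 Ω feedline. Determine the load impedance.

Z_L = Z_0·(1 + Γ)/(1 − Γ) = 50·(1 + j0.382)/(0.999 − j0.382)

Z_L ≈ 37.4 + j33.4 Ω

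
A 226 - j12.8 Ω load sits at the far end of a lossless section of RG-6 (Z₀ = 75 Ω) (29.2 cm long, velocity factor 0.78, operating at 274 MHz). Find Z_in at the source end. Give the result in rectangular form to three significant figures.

Z_in ≈ 34.6 + j43.4 Ω

λ = v/f = 0.78·c / 274 MHz = 0.854 m
βl = 2π·l/λ = 2π × 0.342 = 123°
tan(βl) = tan(123°) = -1.53
Z_in = Z_0·(Z_L + jZ_0·tanβl)/(Z_0 + jZ_L·tanβl)
     = 75·(226 − j128)/(55.4 − j347)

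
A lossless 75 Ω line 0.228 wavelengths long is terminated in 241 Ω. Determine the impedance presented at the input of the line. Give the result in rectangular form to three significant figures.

βl = 2π × 0.228 = 82.1°
tan(βl) = tan(82.1°) = 7.19
Z_in = Z_0·(Z_L + jZ_0·tanβl)/(Z_0 + jZ_L·tanβl)
     = 75·(241 + j539)/(75 + j1730)

Z_in ≈ 23.7 − j9.41 Ω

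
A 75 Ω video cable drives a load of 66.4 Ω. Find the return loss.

Γ = (66.4 − 75)/(66.4 + 75) = -0.0608
RL = −20·log₁₀|Γ| = −20·log₁₀(0.0608)

RL ≈ 24.3 dB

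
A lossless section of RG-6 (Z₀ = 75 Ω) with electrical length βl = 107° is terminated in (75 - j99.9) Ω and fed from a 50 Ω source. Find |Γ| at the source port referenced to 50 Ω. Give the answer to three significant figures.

|Γ| ≈ 0.586

tan(βl) = -3.27
Z_in = Z_0·(Z_L + jZ_0·tanβl)/(Z_0 + jZ_L·tanβl) = 39.9 + j63.9 Ω
Γ_s = (Z_in − Z_s)/(Z_in + Z_s) = (-10.1 + j63.9)/(89.9 + j63.9), |Γ_s| = 0.586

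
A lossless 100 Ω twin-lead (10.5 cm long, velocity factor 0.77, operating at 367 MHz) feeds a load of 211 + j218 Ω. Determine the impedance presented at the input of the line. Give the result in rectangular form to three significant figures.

Z_in ≈ 40 − j88 Ω

λ = v/f = 0.77·c / 367 MHz = 0.629 m
βl = 2π·l/λ = 2π × 0.167 = 60.1°
tan(βl) = tan(60.1°) = 1.74
Z_in = Z_0·(Z_L + jZ_0·tanβl)/(Z_0 + jZ_L·tanβl)
     = 100·(211 + j392)/(-278 + j366)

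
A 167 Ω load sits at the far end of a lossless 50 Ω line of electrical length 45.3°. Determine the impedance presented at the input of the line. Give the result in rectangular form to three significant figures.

Z_in ≈ 27.2 − j41.4 Ω

tan(βl) = tan(45.3°) = 1.01
Z_in = Z_0·(Z_L + jZ_0·tanβl)/(Z_0 + jZ_L·tanβl)
     = 50·(167 + j50.5)/(50 + j169)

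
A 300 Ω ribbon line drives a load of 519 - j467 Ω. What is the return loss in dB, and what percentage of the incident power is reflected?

RL ≈ 5.24 dB; 29.9% of incident power reflected

Γ = (219 − j467)/(819 − j467), |Γ| = 0.547
RL = −20·log₁₀(0.547) = 5.24 dB
P_refl/P_inc = |Γ|² = 0.299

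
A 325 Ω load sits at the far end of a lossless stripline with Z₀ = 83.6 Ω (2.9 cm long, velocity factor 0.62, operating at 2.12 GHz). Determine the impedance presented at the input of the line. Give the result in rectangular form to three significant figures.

Z_in ≈ 27.5 + j42.4 Ω

λ = v/f = 0.62·c / 2.12 GHz = 0.0877 m
βl = 2π·l/λ = 2π × 0.331 = 119°
tan(βl) = tan(119°) = -1.8
Z_in = Z_0·(Z_L + jZ_0·tanβl)/(Z_0 + jZ_L·tanβl)
     = 83.6·(325 − j151)/(83.6 − j586)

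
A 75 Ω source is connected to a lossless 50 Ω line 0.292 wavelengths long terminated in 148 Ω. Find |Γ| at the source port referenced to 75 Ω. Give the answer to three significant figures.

βl = 2π × 0.292 = 105°
tan(βl) = -3.7
Z_in = Z_0·(Z_L + jZ_0·tanβl)/(Z_0 + jZ_L·tanβl) = 18 + j11.9 Ω
Γ_s = (Z_in − Z_s)/(Z_in + Z_s) = (-57 + j11.9)/(93 + j11.9), |Γ_s| = 0.621

|Γ| ≈ 0.621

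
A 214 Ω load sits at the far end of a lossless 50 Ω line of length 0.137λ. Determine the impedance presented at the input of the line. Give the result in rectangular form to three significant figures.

βl = 2π × 0.137 = 49.3°
tan(βl) = tan(49.3°) = 1.16
Z_in = Z_0·(Z_L + jZ_0·tanβl)/(Z_0 + jZ_L·tanβl)
     = 50·(214 + j58.2)/(50 + j249)

Z_in ≈ 19.5 − j39.1 Ω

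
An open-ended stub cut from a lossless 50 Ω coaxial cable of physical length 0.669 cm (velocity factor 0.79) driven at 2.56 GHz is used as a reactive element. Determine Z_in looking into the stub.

λ = v/f = 0.79·c / 2.56 GHz = 0.0926 m
βl = 2π·l/λ = 2π × 0.0723 = 26°
tan(βl) = 0.488
For an open-ended stub, Z_in = −jZ_0·cot(βl) = −jZ_0/tan(βl)

Z_in ≈ −j102 Ω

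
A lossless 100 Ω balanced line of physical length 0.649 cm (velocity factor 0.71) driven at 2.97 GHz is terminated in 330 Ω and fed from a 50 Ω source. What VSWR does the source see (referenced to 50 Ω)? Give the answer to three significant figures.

λ = v/f = 0.71·c / 2.97 GHz = 0.0717 m
βl = 2π·l/λ = 2π × 0.0905 = 32.6°
tan(βl) = 0.639
Z_in = Z_0·(Z_L + jZ_0·tanβl)/(Z_0 + jZ_L·tanβl) = 85.3 − j116 Ω
Γ_s = (Z_in − Z_s)/(Z_in + Z_s) = (35.3 − j116)/(135 − j116), |Γ_s| = 0.68
VSWR = (1 + |Γ_s|)/(1 − |Γ_s|)

VSWR ≈ 5.26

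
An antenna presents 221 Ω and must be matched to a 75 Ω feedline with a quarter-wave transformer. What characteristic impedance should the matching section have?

Z_qwt = √(Z_0·R_L) = √(75 × 221) = √16580

Z_qwt ≈ 129 Ω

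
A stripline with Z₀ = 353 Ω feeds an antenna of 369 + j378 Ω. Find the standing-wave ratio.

VSWR ≈ 2.73

Γ = (Z_L − Z_0)/(Z_L + Z_0) = (16 + j378)/(722 + j378)
|Γ| = 378/815 = 0.464
VSWR = (1 + |Γ|)/(1 − |Γ|) = 1.46/0.536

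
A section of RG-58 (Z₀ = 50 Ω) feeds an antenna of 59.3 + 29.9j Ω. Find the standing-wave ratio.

Γ = (Z_L − Z_0)/(Z_L + Z_0) = (9.3 + j29.9)/(109.3 + j29.9)
|Γ| = 31.3/113 = 0.276
VSWR = (1 + |Γ|)/(1 − |Γ|) = 1.28/0.724

VSWR ≈ 1.76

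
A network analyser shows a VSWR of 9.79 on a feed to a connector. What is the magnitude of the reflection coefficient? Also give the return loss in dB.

|Γ| ≈ 0.815; return loss ≈ 1.78 dB

|Γ| = (S − 1)/(S + 1) = (9.79 − 1)/(9.79 + 1) = 8.79/10.8
RL = −20·log₁₀|Γ| = −20·log₁₀(0.815)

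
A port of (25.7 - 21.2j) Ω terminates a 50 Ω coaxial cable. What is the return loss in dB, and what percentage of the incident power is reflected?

RL ≈ 7.74 dB; 16.8% of incident power reflected

Γ = (-24.3 − j21.2)/(75.7 − j21.2), |Γ| = 0.41
RL = −20·log₁₀(0.41) = 7.74 dB
P_refl/P_inc = |Γ|² = 0.168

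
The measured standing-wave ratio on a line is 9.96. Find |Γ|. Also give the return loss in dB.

|Γ| ≈ 0.818; return loss ≈ 1.75 dB

|Γ| = (S − 1)/(S + 1) = (9.96 − 1)/(9.96 + 1) = 8.96/11
RL = −20·log₁₀|Γ| = −20·log₁₀(0.818)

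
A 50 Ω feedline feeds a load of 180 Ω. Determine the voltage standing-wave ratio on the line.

VSWR ≈ 3.6

Γ = (180 − 50)/(180 + 50) = 0.565
VSWR = (1 + 0.565)/(1 − 0.565)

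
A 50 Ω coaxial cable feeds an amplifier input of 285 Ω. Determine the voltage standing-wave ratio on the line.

Γ = (285 − 50)/(285 + 50) = 0.701
VSWR = (1 + 0.701)/(1 − 0.701)

VSWR ≈ 5.7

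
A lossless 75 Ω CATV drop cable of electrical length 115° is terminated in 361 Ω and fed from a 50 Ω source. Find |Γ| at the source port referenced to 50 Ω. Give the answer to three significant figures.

tan(βl) = -2.14
Z_in = Z_0·(Z_L + jZ_0·tanβl)/(Z_0 + jZ_L·tanβl) = 18.8 + j33.2 Ω
Γ_s = (Z_in − Z_s)/(Z_in + Z_s) = (-31.2 + j33.2)/(68.8 + j33.2), |Γ_s| = 0.596

|Γ| ≈ 0.596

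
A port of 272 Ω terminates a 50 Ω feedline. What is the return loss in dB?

Γ = (272 − 50)/(272 + 50) = 0.689
RL = −20·log₁₀|Γ| = −20·log₁₀(0.689)

RL ≈ 3.23 dB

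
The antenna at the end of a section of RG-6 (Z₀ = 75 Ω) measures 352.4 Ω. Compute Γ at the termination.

Γ = 0.649

Γ = (Z_L − Z_0)/(Z_L + Z_0) = (352.4 − 75)/(352.4 + 75) = 277.4/427.4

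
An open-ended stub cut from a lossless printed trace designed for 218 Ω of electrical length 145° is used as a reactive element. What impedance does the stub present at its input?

tan(βl) = -0.7
For an open-ended stub, Z_in = −jZ_0·cot(βl) = −jZ_0/tan(βl)

Z_in ≈ +j311 Ω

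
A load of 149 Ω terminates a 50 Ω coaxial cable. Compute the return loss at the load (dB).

RL ≈ 6.06 dB

Γ = (149 − 50)/(149 + 50) = 0.497
RL = −20·log₁₀|Γ| = −20·log₁₀(0.497)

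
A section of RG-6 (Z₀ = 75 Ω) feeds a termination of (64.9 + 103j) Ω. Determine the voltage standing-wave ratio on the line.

VSWR ≈ 3.95

Γ = (Z_L − Z_0)/(Z_L + Z_0) = (-10.1 + j103)/(139.9 + j103)
|Γ| = 103/174 = 0.596
VSWR = (1 + |Γ|)/(1 − |Γ|) = 1.6/0.404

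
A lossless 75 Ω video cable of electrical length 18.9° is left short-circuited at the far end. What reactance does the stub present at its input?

tan(βl) = 0.342
For a short-circuited stub, Z_in = jZ_0·tan(βl)

X_in ≈ 25.7 Ω (inductive)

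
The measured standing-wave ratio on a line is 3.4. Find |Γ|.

|Γ| ≈ 0.545

|Γ| = (S − 1)/(S + 1) = (3.4 − 1)/(3.4 + 1) = 2.4/4.4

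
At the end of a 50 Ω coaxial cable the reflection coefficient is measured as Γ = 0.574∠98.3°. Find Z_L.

Z_L = Z_0·(1 + Γ)/(1 − Γ) = 50·(0.917 + j0.568)/(1.08 − j0.568)

Z_L ≈ 22.4 + j38 Ω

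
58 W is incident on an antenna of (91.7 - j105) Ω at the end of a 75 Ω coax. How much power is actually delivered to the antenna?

|Γ| = |(16.7 − j105)/(166.7 − j105)| = 0.54
|Γ|² = 0.291
P_refl = |Γ|²·P_inc = 16.9 W, P_del = (1 − |Γ|²)·P_inc = 41.1 W

P_delivered ≈ 41.1 W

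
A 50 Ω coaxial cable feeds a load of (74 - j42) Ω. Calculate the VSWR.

Γ = (Z_L − Z_0)/(Z_L + Z_0) = (24 − j42)/(124 − j42)
|Γ| = 48.4/131 = 0.369
VSWR = (1 + |Γ|)/(1 − |Γ|) = 1.37/0.631

VSWR ≈ 2.17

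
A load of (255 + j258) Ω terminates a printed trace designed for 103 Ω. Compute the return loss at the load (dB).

RL ≈ 3.37 dB

Γ = (152 + j258)/(358 + j258), |Γ| = 0.679
RL = −20·log₁₀|Γ| = −20·log₁₀(0.679)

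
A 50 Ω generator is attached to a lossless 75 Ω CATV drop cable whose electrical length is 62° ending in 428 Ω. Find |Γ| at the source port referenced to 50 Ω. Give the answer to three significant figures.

|Γ| ≈ 0.66

tan(βl) = 1.88
Z_in = Z_0·(Z_L + jZ_0·tanβl)/(Z_0 + jZ_L·tanβl) = 16.7 − j38.3 Ω
Γ_s = (Z_in − Z_s)/(Z_in + Z_s) = (-33.3 − j38.3)/(66.7 − j38.3), |Γ_s| = 0.66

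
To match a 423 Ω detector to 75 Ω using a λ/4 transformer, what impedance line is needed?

Z_qwt ≈ 178 Ω

Z_qwt = √(Z_0·R_L) = √(75 × 423) = √31720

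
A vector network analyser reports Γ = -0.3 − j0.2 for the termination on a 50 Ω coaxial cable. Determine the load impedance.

Z_L ≈ 25.1 − j11.6 Ω

Z_L = Z_0·(1 + Γ)/(1 − Γ) = 50·(0.7 − j0.2)/(1.3 + j0.2)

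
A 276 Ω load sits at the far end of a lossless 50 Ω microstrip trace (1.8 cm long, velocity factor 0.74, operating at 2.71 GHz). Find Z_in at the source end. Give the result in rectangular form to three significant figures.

Z_in ≈ 9.38 − j9.3 Ω

λ = v/f = 0.74·c / 2.71 GHz = 0.0819 m
βl = 2π·l/λ = 2π × 0.22 = 79.1°
tan(βl) = tan(79.1°) = 5.19
Z_in = Z_0·(Z_L + jZ_0·tanβl)/(Z_0 + jZ_L·tanβl)
     = 50·(276 + j260)/(50 + j1430)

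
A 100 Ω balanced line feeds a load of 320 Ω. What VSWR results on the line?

Γ = (320 − 100)/(320 + 100) = 0.524
VSWR = (1 + 0.524)/(1 − 0.524)

VSWR ≈ 3.2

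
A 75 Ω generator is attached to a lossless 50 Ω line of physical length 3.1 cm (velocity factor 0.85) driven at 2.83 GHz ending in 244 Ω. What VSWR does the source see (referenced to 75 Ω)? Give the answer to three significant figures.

VSWR ≈ 6.08

λ = v/f = 0.85·c / 2.83 GHz = 0.0901 m
βl = 2π·l/λ = 2π × 0.344 = 124°
tan(βl) = -1.49
Z_in = Z_0·(Z_L + jZ_0·tanβl)/(Z_0 + jZ_L·tanβl) = 14.6 + j31.5 Ω
Γ_s = (Z_in − Z_s)/(Z_in + Z_s) = (-60.4 + j31.5)/(89.6 + j31.5), |Γ_s| = 0.718
VSWR = (1 + |Γ_s|)/(1 − |Γ_s|)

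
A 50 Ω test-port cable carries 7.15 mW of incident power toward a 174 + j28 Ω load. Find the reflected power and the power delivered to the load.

|Γ| = |(124 + j28)/(224 + j28)| = 0.563
|Γ|² = 0.317
P_refl = |Γ|²·P_inc = 2.27 mW, P_del = (1 − |Γ|²)·P_inc = 4.88 mW

P_reflected ≈ 2.27 mW; P_delivered ≈ 4.88 mW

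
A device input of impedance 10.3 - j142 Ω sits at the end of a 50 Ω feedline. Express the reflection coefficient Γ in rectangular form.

Γ = (Z_L − Z_0)/(Z_L + Z_0) = (-39.7 − j142)/(60.3 − j142)

Γ ≈ 0.747 − j0.597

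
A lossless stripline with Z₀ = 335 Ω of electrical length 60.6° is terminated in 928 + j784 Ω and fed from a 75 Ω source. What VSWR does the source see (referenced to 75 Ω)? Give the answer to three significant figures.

tan(βl) = 1.77
Z_in = Z_0·(Z_L + jZ_0·tanβl)/(Z_0 + jZ_L·tanβl) = 113 − j261 Ω
Γ_s = (Z_in − Z_s)/(Z_in + Z_s) = (37.9 − j261)/(188 − j261), |Γ_s| = 0.82
VSWR = (1 + |Γ_s|)/(1 − |Γ_s|)

VSWR ≈ 10.1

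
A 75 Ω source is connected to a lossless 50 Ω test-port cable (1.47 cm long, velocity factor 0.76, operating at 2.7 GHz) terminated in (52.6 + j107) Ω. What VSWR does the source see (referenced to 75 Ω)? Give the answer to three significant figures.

VSWR ≈ 6.42

λ = v/f = 0.76·c / 2.7 GHz = 0.0844 m
βl = 2π·l/λ = 2π × 0.174 = 62.7°
tan(βl) = 1.93
Z_in = Z_0·(Z_L + jZ_0·tanβl)/(Z_0 + jZ_L·tanβl) = 17.8 − j53.3 Ω
Γ_s = (Z_in − Z_s)/(Z_in + Z_s) = (-57.2 − j53.3)/(92.8 − j53.3), |Γ_s| = 0.73
VSWR = (1 + |Γ_s|)/(1 − |Γ_s|)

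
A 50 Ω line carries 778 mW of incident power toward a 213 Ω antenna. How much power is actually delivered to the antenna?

Γ = (213 − 50)/(213 + 50) = 0.62
|Γ|² = 0.384
P_refl = |Γ|²·P_inc = 299 mW, P_del = (1 − |Γ|²)·P_inc = 479 mW

P_delivered ≈ 479 mW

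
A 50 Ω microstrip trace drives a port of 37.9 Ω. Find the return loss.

Γ = (37.9 − 50)/(37.9 + 50) = -0.138
RL = −20·log₁₀|Γ| = −20·log₁₀(0.138)

RL ≈ 17.2 dB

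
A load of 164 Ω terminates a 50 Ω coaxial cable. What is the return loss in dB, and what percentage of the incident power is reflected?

Γ = (164 − 50)/(164 + 50) = 0.533
RL = −20·log₁₀(0.533) = 5.47 dB
P_refl/P_inc = |Γ|² = 0.284

RL ≈ 5.47 dB; 28.4% of incident power reflected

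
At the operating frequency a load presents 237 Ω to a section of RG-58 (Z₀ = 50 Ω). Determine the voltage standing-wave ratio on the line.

Γ = (237 − 50)/(237 + 50) = 0.652
VSWR = (1 + 0.652)/(1 − 0.652)

VSWR ≈ 4.74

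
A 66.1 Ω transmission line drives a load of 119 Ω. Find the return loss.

RL ≈ 10.9 dB

Γ = (119 − 66.1)/(119 + 66.1) = 0.286
RL = −20·log₁₀|Γ| = −20·log₁₀(0.286)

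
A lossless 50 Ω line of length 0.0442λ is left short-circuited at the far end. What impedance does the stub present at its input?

Z_in ≈ +j14.3 Ω

βl = 2π × 0.0442 = 15.9°
tan(βl) = 0.285
For a short-circuited stub, Z_in = jZ_0·tan(βl)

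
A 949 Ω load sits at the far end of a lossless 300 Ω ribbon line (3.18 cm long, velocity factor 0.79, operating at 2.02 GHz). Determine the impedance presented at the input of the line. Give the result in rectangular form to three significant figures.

Z_in ≈ 96.3 + j35.8 Ω

λ = v/f = 0.79·c / 2.02 GHz = 0.117 m
βl = 2π·l/λ = 2π × 0.271 = 97.6°
tan(βl) = tan(97.6°) = -7.52
Z_in = Z_0·(Z_L + jZ_0·tanβl)/(Z_0 + jZ_L·tanβl)
     = 300·(949 − j2260)/(300 − j7140)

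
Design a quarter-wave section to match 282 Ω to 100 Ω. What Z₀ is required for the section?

Z_qwt ≈ 168 Ω

Z_qwt = √(Z_0·R_L) = √(100 × 282) = √28200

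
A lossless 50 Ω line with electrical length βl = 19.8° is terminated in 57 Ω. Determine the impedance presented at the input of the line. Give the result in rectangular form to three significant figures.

Z_in ≈ 55.1 − j4.62 Ω

tan(βl) = tan(19.8°) = 0.36
Z_in = Z_0·(Z_L + jZ_0·tanβl)/(Z_0 + jZ_L·tanβl)
     = 50·(57 + j18)/(50 + j20.5)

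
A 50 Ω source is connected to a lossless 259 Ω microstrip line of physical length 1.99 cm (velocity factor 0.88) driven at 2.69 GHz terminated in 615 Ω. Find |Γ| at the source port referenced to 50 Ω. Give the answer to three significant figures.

|Γ| ≈ 0.519

λ = v/f = 0.88·c / 2.69 GHz = 0.0981 m
βl = 2π·l/λ = 2π × 0.203 = 73°
tan(βl) = 3.27
Z_in = Z_0·(Z_L + jZ_0·tanβl)/(Z_0 + jZ_L·tanβl) = 117 − j64.1 Ω
Γ_s = (Z_in − Z_s)/(Z_in + Z_s) = (67.3 − j64.1)/(167 − j64.1), |Γ_s| = 0.519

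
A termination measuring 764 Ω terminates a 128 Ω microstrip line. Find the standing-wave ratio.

For a purely resistive load, VSWR = R_L/Z_0 or Z_0/R_L (whichever > 1) = 764/128

VSWR ≈ 5.97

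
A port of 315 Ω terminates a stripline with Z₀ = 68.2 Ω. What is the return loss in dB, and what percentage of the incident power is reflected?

RL ≈ 3.82 dB; 41.5% of incident power reflected

Γ = (315 − 68.2)/(315 + 68.2) = 0.644
RL = −20·log₁₀(0.644) = 3.82 dB
P_refl/P_inc = |Γ|² = 0.415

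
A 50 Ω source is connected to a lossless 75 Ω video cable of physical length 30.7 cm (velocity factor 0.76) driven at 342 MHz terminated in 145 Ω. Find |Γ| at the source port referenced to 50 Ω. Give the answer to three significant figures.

λ = v/f = 0.76·c / 342 MHz = 0.667 m
βl = 2π·l/λ = 2π × 0.461 = 166°
tan(βl) = -0.253
Z_in = Z_0·(Z_L + jZ_0·tanβl)/(Z_0 + jZ_L·tanβl) = 124 + j42 Ω
Γ_s = (Z_in − Z_s)/(Z_in + Z_s) = (74.4 + j42)/(174 + j42), |Γ_s| = 0.476

|Γ| ≈ 0.476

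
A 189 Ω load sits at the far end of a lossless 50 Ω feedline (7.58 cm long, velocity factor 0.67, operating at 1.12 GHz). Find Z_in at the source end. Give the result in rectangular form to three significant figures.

λ = v/f = 0.67·c / 1.12 GHz = 0.179 m
βl = 2π·l/λ = 2π × 0.422 = 152°
tan(βl) = tan(152°) = -0.531
Z_in = Z_0·(Z_L + jZ_0·tanβl)/(Z_0 + jZ_L·tanβl)
     = 50·(189 − j26.5)/(50 − j100)

Z_in ≈ 48.2 + j70.2 Ω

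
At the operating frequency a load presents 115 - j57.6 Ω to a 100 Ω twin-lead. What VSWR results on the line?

Γ = (Z_L − Z_0)/(Z_L + Z_0) = (15 − j57.6)/(215 − j57.6)
|Γ| = 59.5/223 = 0.267
VSWR = (1 + |Γ|)/(1 − |Γ|) = 1.27/0.733

VSWR ≈ 1.73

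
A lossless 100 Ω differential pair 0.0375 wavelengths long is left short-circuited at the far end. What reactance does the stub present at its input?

X_in ≈ 24 Ω (inductive)

βl = 2π × 0.0375 = 13.5°
tan(βl) = 0.24
For a short-circuited stub, Z_in = jZ_0·tan(βl)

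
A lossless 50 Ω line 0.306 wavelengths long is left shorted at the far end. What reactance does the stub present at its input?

βl = 2π × 0.306 = 110°
tan(βl) = -2.72
For a shorted stub, Z_in = jZ_0·tan(βl)

X_in ≈ -136 Ω (capacitive)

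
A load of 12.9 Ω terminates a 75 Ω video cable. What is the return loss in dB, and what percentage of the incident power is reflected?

Γ = (12.9 − 75)/(12.9 + 75) = -0.706
RL = −20·log₁₀(0.706) = 3.02 dB
P_refl/P_inc = |Γ|² = 0.499

RL ≈ 3.02 dB; 49.9% of incident power reflected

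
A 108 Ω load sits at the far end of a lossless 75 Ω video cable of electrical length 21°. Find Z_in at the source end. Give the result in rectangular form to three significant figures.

Z_in ≈ 94.9 − j23.7 Ω

tan(βl) = tan(21°) = 0.384
Z_in = Z_0·(Z_L + jZ_0·tanβl)/(Z_0 + jZ_L·tanβl)
     = 75·(108 + j28.8)/(75 + j41.5)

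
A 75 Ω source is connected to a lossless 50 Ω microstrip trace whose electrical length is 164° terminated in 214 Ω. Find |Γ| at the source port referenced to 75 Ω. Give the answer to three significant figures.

tan(βl) = -0.287
Z_in = Z_0·(Z_L + jZ_0·tanβl)/(Z_0 + jZ_L·tanβl) = 92.4 + j99.1 Ω
Γ_s = (Z_in − Z_s)/(Z_in + Z_s) = (17.4 + j99.1)/(167 + j99.1), |Γ_s| = 0.517

|Γ| ≈ 0.517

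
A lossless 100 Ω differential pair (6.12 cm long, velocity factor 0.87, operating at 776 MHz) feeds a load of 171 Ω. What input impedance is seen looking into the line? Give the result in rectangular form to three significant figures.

Z_in ≈ 65.9 − j28 Ω

λ = v/f = 0.87·c / 776 MHz = 0.336 m
βl = 2π·l/λ = 2π × 0.182 = 65.5°
tan(βl) = tan(65.5°) = 2.19
Z_in = Z_0·(Z_L + jZ_0·tanβl)/(Z_0 + jZ_L·tanβl)
     = 100·(171 + j219)/(100 + j375)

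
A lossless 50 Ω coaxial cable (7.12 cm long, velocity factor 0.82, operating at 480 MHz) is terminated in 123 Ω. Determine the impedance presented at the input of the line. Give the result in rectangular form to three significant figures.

λ = v/f = 0.82·c / 480 MHz = 0.512 m
βl = 2π·l/λ = 2π × 0.139 = 50°
tan(βl) = tan(50°) = 1.19
Z_in = Z_0·(Z_L + jZ_0·tanβl)/(Z_0 + jZ_L·tanβl)
     = 50·(123 + j59.6)/(50 + j147)

Z_in ≈ 31 − j31.4 Ω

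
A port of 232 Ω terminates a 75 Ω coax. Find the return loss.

RL ≈ 5.82 dB

Γ = (232 − 75)/(232 + 75) = 0.511
RL = −20·log₁₀|Γ| = −20·log₁₀(0.511)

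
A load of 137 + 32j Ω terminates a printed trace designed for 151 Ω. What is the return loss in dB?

RL ≈ 18.4 dB

Γ = (-14 + j32)/(288 + j32), |Γ| = 0.121
RL = −20·log₁₀|Γ| = −20·log₁₀(0.121)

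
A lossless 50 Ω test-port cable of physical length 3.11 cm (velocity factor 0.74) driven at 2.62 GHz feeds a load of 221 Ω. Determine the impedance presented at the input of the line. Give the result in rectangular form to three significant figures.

Z_in ≈ 19.7 + j41.2 Ω

λ = v/f = 0.74·c / 2.62 GHz = 0.0847 m
βl = 2π·l/λ = 2π × 0.367 = 132°
tan(βl) = tan(132°) = -1.11
Z_in = Z_0·(Z_L + jZ_0·tanβl)/(Z_0 + jZ_L·tanβl)
     = 50·(221 − j55.3)/(50 − j244)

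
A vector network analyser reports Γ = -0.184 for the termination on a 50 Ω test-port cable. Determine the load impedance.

Z_L ≈ 34.5 Ω

Z_L = Z_0·(1 + Γ)/(1 − Γ) = 50·(0.816)/(1.18)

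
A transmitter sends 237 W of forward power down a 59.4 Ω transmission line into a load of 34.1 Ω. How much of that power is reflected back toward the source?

P_reflected ≈ 17.4 W

Γ = (34.1 − 59.4)/(34.1 + 59.4) = -0.271
|Γ|² = 0.0732
P_refl = |Γ|²·P_inc = 17.4 W, P_del = (1 − |Γ|²)·P_inc = 220 W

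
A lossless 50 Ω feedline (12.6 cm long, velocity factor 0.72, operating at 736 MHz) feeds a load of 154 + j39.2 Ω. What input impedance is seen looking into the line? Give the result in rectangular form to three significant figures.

Z_in ≈ 46.8 + j61.2 Ω

λ = v/f = 0.72·c / 736 MHz = 0.293 m
βl = 2π·l/λ = 2π × 0.429 = 155°
tan(βl) = tan(155°) = -0.476
Z_in = Z_0·(Z_L + jZ_0·tanβl)/(Z_0 + jZ_L·tanβl)
     = 50·(154 + j15.4)/(68.6 − j73.3)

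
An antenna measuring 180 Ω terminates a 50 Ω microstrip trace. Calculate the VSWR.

VSWR ≈ 3.6

For a purely resistive load, VSWR = R_L/Z_0 or Z_0/R_L (whichever > 1) = 180/50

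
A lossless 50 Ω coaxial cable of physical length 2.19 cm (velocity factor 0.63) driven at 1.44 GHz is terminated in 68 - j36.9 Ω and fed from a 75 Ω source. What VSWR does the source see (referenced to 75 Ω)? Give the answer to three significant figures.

VSWR ≈ 2.97

λ = v/f = 0.63·c / 1.44 GHz = 0.131 m
βl = 2π·l/λ = 2π × 0.167 = 60.1°
tan(βl) = 1.74
Z_in = Z_0·(Z_L + jZ_0·tanβl)/(Z_0 + jZ_L·tanβl) = 25.3 − j4.33 Ω
Γ_s = (Z_in − Z_s)/(Z_in + Z_s) = (-49.7 − j4.33)/(100 − j4.33), |Γ_s| = 0.497
VSWR = (1 + |Γ_s|)/(1 − |Γ_s|)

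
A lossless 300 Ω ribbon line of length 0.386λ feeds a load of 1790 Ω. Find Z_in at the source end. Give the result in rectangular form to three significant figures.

Z_in ≈ 112 + j323 Ω

βl = 2π × 0.386 = 139°
tan(βl) = tan(139°) = -0.871
Z_in = Z_0·(Z_L + jZ_0·tanβl)/(Z_0 + jZ_L·tanβl)
     = 300·(1790 − j261)/(300 − j1560)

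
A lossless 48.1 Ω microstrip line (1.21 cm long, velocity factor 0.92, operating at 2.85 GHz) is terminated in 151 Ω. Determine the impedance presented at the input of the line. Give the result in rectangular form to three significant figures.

λ = v/f = 0.92·c / 2.85 GHz = 0.0968 m
βl = 2π·l/λ = 2π × 0.125 = 45°
tan(βl) = tan(45°) = 0.999
Z_in = Z_0·(Z_L + jZ_0·tanβl)/(Z_0 + jZ_L·tanβl)
     = 48.1·(151 + j48.1)/(48.1 + j151)

Z_in ≈ 27.8 − j39.3 Ω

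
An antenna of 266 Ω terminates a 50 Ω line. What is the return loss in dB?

RL ≈ 3.3 dB

Γ = (266 − 50)/(266 + 50) = 0.684
RL = −20·log₁₀|Γ| = −20·log₁₀(0.684)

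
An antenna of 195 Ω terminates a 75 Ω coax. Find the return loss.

RL ≈ 7.04 dB

Γ = (195 − 75)/(195 + 75) = 0.444
RL = −20·log₁₀|Γ| = −20·log₁₀(0.444)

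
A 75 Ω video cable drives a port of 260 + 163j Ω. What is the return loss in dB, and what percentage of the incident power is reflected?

Γ = (185 + j163)/(335 + j163), |Γ| = 0.662
RL = −20·log₁₀(0.662) = 3.59 dB
P_refl/P_inc = |Γ|² = 0.438

RL ≈ 3.59 dB; 43.8% of incident power reflected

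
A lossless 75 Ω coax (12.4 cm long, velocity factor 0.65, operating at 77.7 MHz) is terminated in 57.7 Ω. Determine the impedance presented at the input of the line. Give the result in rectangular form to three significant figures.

Z_in ≈ 60 + j9.26 Ω

λ = v/f = 0.65·c / 77.7 MHz = 2.51 m
βl = 2π·l/λ = 2π × 0.0494 = 17.8°
tan(βl) = tan(17.8°) = 0.321
Z_in = Z_0·(Z_L + jZ_0·tanβl)/(Z_0 + jZ_L·tanβl)
     = 75·(57.7 + j24.1)/(75 + j18.5)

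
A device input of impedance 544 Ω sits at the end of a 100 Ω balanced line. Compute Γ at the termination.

Γ = 0.689

Γ = (Z_L − Z_0)/(Z_L + Z_0) = (544 − 100)/(544 + 100) = 444/644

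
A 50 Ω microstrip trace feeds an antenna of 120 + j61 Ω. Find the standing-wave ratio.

Γ = (Z_L − Z_0)/(Z_L + Z_0) = (70 + j61)/(170 + j61)
|Γ| = 92.8/181 = 0.514
VSWR = (1 + |Γ|)/(1 − |Γ|) = 1.51/0.486

VSWR ≈ 3.12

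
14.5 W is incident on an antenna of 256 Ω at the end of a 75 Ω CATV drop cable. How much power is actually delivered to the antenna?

P_delivered ≈ 10.2 W

Γ = (256 − 75)/(256 + 75) = 0.547
|Γ|² = 0.299
P_refl = |Γ|²·P_inc = 4.34 W, P_del = (1 − |Γ|²)·P_inc = 10.2 W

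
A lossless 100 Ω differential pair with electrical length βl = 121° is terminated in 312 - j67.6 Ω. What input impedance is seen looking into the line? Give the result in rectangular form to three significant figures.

Z_in ≈ 43.6 + j61.1 Ω

tan(βl) = tan(121°) = -1.66
Z_in = Z_0·(Z_L + jZ_0·tanβl)/(Z_0 + jZ_L·tanβl)
     = 100·(312 − j234)/(-12.5 − j519)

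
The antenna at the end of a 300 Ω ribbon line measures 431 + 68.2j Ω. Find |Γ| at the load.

|Γ| ≈ 0.201

Γ = (Z_L − Z_0)/(Z_L + Z_0) = (131 + j68.2)/(731 + j68.2)
|Γ| = 148/734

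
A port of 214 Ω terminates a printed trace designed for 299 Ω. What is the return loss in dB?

RL ≈ 15.6 dB

Γ = (214 − 299)/(214 + 299) = -0.166
RL = −20·log₁₀|Γ| = −20·log₁₀(0.166)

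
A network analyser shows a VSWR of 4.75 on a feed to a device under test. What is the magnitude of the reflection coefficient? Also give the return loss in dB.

|Γ| ≈ 0.652; return loss ≈ 3.71 dB

|Γ| = (S − 1)/(S + 1) = (4.75 − 1)/(4.75 + 1) = 3.75/5.75
RL = −20·log₁₀|Γ| = −20·log₁₀(0.652)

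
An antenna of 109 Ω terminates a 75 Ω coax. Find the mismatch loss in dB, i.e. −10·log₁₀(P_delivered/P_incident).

mismatch loss ≈ 0.151 dB

Γ = (109 − 75)/(109 + 75) = 0.185
|Γ|² = 0.0341, so P_del/P_inc = 1 − |Γ|² = 0.966
ML = −10·log₁₀(1 − |Γ|²)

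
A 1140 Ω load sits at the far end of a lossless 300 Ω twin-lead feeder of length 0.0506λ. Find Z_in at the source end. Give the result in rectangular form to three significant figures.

βl = 2π × 0.0506 = 18.2°
tan(βl) = tan(18.2°) = 0.329
Z_in = Z_0·(Z_L + jZ_0·tanβl)/(Z_0 + jZ_L·tanβl)
     = 300·(1140 + j98.7)/(300 + j375)

Z_in ≈ 493 − j518 Ω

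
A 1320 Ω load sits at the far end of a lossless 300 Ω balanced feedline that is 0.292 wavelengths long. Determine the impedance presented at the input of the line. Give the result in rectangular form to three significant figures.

Z_in ≈ 72.9 + j76.6 Ω

βl = 2π × 0.292 = 105°
tan(βl) = tan(105°) = -3.7
Z_in = Z_0·(Z_L + jZ_0·tanβl)/(Z_0 + jZ_L·tanβl)
     = 300·(1320 − j1110)/(300 − j4890)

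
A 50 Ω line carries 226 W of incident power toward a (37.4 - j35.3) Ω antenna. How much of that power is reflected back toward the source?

|Γ| = |(-12.6 − j35.3)/(87.4 − j35.3)| = 0.398
|Γ|² = 0.158
P_refl = |Γ|²·P_inc = 35.7 W, P_del = (1 − |Γ|²)·P_inc = 190 W

P_reflected ≈ 35.7 W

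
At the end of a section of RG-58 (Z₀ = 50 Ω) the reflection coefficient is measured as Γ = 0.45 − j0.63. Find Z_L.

Z_L = Z_0·(1 + Γ)/(1 − Γ) = 50·(1.45 − j0.63)/(0.55 + j0.63)

Z_L ≈ 28.6 − j90.1 Ω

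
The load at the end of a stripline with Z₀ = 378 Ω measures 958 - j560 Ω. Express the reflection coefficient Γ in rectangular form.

Γ ≈ 0.519 − j0.202

Γ = (Z_L − Z_0)/(Z_L + Z_0) = (580 − j560)/(1336 − j560)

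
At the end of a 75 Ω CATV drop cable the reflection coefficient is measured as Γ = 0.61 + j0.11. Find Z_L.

Z_L ≈ 281 + j100 Ω

Z_L = Z_0·(1 + Γ)/(1 − Γ) = 75·(1.61 + j0.11)/(0.39 − j0.11)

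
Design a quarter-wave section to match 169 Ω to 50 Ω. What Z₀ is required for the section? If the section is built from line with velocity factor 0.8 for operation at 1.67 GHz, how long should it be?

Z_qwt = √(Z_0·R_L) = √(50 × 169) = √8450
λ = 0.8·c/f = 0.144 m, so l = λ/4 = 0.0359 m

Z_qwt ≈ 91.9 Ω; length ≈ 3.59 cm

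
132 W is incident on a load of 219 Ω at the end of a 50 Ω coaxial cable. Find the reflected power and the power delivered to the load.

Γ = (219 − 50)/(219 + 50) = 0.628
|Γ|² = 0.395
P_refl = |Γ|²·P_inc = 52.1 W, P_del = (1 − |Γ|²)·P_inc = 79.9 W

P_reflected ≈ 52.1 W; P_delivered ≈ 79.9 W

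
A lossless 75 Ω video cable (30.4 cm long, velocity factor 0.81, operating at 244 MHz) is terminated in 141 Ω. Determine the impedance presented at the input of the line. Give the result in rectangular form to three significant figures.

λ = v/f = 0.81·c / 244 MHz = 0.996 m
βl = 2π·l/λ = 2π × 0.305 = 110°
tan(βl) = tan(110°) = -2.76
Z_in = Z_0·(Z_L + jZ_0·tanβl)/(Z_0 + jZ_L·tanβl)
     = 75·(141 − j207)/(75 − j390)

Z_in ≈ 43.5 + j18.8 Ω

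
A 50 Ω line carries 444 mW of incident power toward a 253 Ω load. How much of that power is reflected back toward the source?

P_reflected ≈ 199 mW

Γ = (253 − 50)/(253 + 50) = 0.67
|Γ|² = 0.449
P_refl = |Γ|²·P_inc = 199 mW, P_del = (1 − |Γ|²)·P_inc = 245 mW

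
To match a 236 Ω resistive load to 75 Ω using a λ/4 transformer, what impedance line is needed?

Z_qwt = √(Z_0·R_L) = √(75 × 236) = √17700

Z_qwt ≈ 133 Ω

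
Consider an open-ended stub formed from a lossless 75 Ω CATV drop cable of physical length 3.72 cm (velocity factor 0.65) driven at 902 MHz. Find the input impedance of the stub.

λ = v/f = 0.65·c / 902 MHz = 0.216 m
βl = 2π·l/λ = 2π × 0.172 = 61.9°
tan(βl) = 1.88
For an open-ended stub, Z_in = −jZ_0·cot(βl) = −jZ_0/tan(βl)

Z_in ≈ −j40 Ω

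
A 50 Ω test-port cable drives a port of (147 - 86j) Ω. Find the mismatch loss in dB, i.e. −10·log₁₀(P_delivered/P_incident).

mismatch loss ≈ 1.96 dB

Γ = (97 − j86)/(197 − j86), |Γ| = 0.603
|Γ|² = 0.364, so P_del/P_inc = 1 − |Γ|² = 0.636
ML = −10·log₁₀(1 − |Γ|²)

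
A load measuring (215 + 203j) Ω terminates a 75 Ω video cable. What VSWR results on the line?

VSWR ≈ 5.59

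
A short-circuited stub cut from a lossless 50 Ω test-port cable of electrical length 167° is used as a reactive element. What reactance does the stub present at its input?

X_in ≈ -11.5 Ω (capacitive)

tan(βl) = -0.231
For a short-circuited stub, Z_in = jZ_0·tan(βl)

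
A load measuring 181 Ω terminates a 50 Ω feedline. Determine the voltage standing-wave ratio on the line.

VSWR ≈ 3.62

For a purely resistive load, VSWR = R_L/Z_0 or Z_0/R_L (whichever > 1) = 181/50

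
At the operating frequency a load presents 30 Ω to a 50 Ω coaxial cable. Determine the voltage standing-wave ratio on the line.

Γ = (30 − 50)/(30 + 50) = -0.25
VSWR = (1 + 0.25)/(1 − 0.25)

VSWR ≈ 1.67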